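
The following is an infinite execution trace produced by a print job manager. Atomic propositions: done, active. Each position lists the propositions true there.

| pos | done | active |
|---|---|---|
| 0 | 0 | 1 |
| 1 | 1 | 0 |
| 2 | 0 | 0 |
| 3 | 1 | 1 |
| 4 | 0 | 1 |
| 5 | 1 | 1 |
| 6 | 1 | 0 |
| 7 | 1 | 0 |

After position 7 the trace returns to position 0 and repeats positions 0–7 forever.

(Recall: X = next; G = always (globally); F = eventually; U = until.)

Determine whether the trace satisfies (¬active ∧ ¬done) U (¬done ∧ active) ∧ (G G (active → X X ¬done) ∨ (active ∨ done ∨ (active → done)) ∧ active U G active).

Violated

Walking from position 0: ¬done ∧ active first holds at position 0, and ¬active ∧ ¬done holds at every earlier position along the way, so (¬active ∧ ¬done) U (¬done ∧ active) holds.
At position 0: (¬active ∧ ¬done) U (¬done ∧ active) is true; G G (active → X X ¬done) ∨ (active ∨ done ∨ (active → done)) ∧ active U G active is false; so (¬active ∧ ¬done) U (¬done ∧ active) ∧ (G G (active → X X ¬done) ∨ (active ∨ done ∨ (active → done)) ∧ active U G active) is false.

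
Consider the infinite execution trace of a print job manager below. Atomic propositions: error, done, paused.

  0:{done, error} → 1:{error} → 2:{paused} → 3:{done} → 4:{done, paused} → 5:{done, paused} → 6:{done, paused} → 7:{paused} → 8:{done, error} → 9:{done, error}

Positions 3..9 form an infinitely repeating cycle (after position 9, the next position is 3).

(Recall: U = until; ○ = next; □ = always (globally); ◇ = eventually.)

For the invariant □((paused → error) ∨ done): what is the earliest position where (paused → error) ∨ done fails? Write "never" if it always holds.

2

Check (paused → error) ∨ done at each position in order: 0 ✓, 1 ✓.
At position 2 the labels are {paused}, so (paused → error) ∨ done is false there. This is the first violation.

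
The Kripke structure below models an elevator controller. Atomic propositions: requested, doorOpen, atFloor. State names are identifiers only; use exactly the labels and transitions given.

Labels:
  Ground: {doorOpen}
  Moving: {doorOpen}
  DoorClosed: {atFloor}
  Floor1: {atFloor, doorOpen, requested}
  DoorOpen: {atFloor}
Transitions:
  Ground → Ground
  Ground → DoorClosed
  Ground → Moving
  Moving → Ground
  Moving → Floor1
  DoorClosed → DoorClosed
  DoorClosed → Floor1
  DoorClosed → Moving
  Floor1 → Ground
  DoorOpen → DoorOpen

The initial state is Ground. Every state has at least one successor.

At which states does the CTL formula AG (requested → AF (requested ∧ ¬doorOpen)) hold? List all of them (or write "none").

{DoorOpen}

States satisfying requested → AF (requested ∧ ¬doorOpen): {Ground, Moving, DoorClosed, DoorOpen}.
States satisfying AG (requested → AF (requested ∧ ¬doorOpen)): {DoorOpen}.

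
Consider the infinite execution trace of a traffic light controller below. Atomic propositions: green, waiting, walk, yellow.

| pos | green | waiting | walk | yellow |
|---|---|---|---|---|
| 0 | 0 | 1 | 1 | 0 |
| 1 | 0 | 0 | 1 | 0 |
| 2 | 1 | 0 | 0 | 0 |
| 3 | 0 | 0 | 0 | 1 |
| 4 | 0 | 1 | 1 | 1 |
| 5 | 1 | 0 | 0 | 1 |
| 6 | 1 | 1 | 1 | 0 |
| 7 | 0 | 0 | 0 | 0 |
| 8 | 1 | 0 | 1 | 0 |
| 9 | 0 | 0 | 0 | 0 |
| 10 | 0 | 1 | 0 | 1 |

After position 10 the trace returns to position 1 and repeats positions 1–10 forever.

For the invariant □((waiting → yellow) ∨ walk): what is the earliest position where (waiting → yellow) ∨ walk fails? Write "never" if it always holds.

(waiting → yellow) ∨ walk holds at every position 0..10, and those are all the positions the trace ever visits, so the invariant □((waiting → yellow) ∨ walk) is never violated.

never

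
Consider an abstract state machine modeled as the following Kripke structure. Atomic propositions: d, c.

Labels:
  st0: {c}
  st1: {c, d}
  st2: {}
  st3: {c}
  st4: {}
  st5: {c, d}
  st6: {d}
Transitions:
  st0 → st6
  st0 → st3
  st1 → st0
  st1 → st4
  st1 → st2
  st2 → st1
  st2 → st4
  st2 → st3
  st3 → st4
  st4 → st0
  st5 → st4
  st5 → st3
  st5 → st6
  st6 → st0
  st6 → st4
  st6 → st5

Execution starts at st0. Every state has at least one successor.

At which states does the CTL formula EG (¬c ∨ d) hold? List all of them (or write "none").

States satisfying ¬c ∨ d: {st1, st2, st4, st5, st6}.
States satisfying EG (¬c ∨ d): {st1, st2, st5, st6}.

{st1, st2, st5, st6}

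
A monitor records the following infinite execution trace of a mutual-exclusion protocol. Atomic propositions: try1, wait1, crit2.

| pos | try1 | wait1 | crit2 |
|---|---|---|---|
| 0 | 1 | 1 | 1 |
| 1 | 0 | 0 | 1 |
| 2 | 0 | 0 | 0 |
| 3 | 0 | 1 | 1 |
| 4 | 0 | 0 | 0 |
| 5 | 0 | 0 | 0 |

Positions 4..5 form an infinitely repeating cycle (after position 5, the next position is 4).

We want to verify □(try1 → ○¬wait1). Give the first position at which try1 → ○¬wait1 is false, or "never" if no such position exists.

never

try1 → ○¬wait1 holds at every position 0..5, and those are all the positions the trace ever visits, so the invariant □(try1 → ○¬wait1) is never violated.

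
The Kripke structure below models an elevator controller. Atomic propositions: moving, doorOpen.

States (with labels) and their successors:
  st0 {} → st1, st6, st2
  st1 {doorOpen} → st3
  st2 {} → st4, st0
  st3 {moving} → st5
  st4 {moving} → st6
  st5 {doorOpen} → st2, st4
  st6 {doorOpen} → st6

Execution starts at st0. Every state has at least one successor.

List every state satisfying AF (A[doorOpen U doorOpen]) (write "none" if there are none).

States satisfying A[doorOpen U doorOpen]: {st1, st5, st6}.
States satisfying AF (A[doorOpen U doorOpen]): {st1, st3, st4, st5, st6}.

{st1, st3, st4, st5, st6}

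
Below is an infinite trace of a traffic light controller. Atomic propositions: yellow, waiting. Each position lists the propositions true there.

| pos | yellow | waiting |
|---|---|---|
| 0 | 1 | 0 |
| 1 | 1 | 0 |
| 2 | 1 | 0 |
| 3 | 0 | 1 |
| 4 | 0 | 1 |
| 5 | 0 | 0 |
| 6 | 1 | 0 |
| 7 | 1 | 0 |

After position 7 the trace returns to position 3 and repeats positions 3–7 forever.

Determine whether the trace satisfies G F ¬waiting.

Holds

F ¬waiting holds at every position 0..7, and those are all positions ever visited, so G F ¬waiting holds.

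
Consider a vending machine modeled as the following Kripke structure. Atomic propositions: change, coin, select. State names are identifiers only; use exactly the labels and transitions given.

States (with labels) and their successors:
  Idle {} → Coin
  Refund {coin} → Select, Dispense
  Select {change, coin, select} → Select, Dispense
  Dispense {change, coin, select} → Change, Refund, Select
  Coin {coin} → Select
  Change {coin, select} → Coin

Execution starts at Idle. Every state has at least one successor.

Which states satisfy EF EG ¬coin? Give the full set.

none

States satisfying EG ¬coin: ∅.
States satisfying EF EG ¬coin: ∅.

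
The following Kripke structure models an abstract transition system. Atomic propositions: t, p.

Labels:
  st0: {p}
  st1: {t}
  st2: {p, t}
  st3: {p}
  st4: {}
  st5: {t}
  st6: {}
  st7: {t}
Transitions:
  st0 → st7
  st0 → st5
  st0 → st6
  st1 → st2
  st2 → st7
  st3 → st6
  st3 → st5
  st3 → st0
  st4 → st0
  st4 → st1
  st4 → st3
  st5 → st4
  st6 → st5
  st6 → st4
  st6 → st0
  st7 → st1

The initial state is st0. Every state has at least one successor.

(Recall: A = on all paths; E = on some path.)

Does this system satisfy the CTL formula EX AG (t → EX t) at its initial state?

Holds

States satisfying AG (t → EX t): {st1, st2, st7}.
States satisfying EX AG (t → EX t): {st0, st1, st2, st4, st7}.
st0 ∈ Sat(EX AG (t → EX t)).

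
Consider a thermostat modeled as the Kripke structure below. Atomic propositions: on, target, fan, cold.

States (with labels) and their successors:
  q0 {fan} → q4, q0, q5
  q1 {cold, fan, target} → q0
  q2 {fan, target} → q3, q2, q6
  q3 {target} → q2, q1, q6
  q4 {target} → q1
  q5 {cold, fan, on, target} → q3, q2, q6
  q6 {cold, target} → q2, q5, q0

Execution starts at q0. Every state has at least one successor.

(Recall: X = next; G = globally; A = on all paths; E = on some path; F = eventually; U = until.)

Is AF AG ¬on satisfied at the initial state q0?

States satisfying AG ¬on: ∅.
States satisfying AF AG ¬on: ∅.
There is a path from q0 along which AG ¬on never holds.
q0 ∉ Sat(AF AG ¬on).

No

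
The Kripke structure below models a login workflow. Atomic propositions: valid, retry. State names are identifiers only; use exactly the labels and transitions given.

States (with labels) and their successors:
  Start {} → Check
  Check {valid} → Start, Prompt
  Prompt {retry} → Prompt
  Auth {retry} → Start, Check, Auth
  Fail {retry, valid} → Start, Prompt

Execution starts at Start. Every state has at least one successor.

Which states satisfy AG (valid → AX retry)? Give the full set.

States satisfying valid → AX retry: {Start, Prompt, Auth}.
States satisfying AG (valid → AX retry): {Prompt}.

{Prompt}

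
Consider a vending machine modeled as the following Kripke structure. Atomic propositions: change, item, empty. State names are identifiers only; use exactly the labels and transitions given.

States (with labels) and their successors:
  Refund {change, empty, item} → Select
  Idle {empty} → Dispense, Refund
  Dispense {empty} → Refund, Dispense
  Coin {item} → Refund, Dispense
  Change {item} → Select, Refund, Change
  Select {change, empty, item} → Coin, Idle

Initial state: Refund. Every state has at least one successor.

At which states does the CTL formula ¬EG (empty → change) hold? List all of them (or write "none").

States satisfying empty → change: {Refund, Coin, Change, Select}.
States satisfying EG (empty → change): {Refund, Coin, Change, Select}.
States satisfying ¬EG (empty → change): {Idle, Dispense}.

{Idle, Dispense}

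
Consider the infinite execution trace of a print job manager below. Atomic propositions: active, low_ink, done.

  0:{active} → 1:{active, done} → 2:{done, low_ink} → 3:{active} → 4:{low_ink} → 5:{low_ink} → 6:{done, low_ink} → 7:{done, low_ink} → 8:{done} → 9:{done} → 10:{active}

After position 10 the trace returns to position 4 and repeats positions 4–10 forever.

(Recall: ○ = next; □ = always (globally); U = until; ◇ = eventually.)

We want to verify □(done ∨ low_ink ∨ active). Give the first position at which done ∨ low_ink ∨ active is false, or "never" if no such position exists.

done ∨ low_ink ∨ active holds at every position 0..10, and those are all the positions the trace ever visits, so the invariant □(done ∨ low_ink ∨ active) is never violated.

never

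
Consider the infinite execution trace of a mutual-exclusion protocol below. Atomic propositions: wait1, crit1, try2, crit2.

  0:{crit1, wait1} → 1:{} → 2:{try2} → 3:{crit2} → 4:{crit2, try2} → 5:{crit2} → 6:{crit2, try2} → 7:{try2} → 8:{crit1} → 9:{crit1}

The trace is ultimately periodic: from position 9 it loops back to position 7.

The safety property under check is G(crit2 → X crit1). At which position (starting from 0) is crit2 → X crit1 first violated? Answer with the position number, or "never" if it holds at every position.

Check crit2 → X crit1 at each position in order: 0 ✓, 1 ✓, 2 ✓.
At position 3 the labels are {crit2} and the next position 4 has {crit2, try2}, so crit2 → X crit1 is false there. This is the first violation.

3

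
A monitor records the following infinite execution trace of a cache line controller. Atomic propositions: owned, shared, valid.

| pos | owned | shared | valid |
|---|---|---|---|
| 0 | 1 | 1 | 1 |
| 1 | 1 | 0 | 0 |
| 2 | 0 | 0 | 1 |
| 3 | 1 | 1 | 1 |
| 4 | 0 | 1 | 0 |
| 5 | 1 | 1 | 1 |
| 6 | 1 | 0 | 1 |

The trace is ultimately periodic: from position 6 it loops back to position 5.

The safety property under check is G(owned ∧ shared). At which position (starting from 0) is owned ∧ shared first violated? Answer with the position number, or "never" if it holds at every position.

Check owned ∧ shared at each position in order: 0 ✓.
At position 1 the labels are {owned}, so owned ∧ shared is false there. This is the first violation.

1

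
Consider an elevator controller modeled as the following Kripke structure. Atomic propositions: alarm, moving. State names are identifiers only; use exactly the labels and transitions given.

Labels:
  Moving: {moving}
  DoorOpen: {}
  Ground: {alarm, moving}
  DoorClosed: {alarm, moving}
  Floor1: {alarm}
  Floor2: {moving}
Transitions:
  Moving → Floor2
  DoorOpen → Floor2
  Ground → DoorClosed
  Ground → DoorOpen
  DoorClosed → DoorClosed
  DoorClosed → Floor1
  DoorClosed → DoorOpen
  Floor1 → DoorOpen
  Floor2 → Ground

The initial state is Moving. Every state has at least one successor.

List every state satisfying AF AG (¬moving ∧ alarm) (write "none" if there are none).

States satisfying AG (¬moving ∧ alarm): ∅.
States satisfying AF AG (¬moving ∧ alarm): ∅.

none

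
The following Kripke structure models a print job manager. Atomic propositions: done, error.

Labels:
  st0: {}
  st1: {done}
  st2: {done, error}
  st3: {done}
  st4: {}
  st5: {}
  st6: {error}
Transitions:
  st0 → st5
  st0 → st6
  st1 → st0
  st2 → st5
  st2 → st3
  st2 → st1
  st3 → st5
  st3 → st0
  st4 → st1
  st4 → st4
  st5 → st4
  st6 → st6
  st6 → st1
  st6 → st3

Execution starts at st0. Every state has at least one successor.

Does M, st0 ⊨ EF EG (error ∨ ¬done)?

Holds

States satisfying EG (error ∨ ¬done): {st0, st2, st4, st5, st6}.
States satisfying EF EG (error ∨ ¬done): {st0, st1, st2, st3, st4, st5, st6}.
Some path from st0 reaches a state where EG (error ∨ ¬done) holds.
st0 ∈ Sat(EF EG (error ∨ ¬done)).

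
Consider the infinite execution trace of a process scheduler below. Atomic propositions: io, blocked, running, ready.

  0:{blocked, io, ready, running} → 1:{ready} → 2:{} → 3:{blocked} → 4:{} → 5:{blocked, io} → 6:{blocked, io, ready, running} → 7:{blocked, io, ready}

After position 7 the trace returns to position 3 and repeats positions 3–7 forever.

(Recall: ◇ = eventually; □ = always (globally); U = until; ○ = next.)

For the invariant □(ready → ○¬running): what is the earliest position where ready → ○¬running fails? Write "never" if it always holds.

ready → ○¬running holds at every position 0..7, and those are all the positions the trace ever visits, so the invariant □(ready → ○¬running) is never violated.

never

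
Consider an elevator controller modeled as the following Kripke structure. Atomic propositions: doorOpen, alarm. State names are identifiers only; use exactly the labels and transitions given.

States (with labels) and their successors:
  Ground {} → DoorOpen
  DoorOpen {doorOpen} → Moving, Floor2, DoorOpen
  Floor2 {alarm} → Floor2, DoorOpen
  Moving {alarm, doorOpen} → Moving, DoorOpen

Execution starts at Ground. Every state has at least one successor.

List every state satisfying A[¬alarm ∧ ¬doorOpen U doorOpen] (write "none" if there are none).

{Ground, DoorOpen, Moving}

States satisfying ¬alarm ∧ ¬doorOpen: {Ground}.
States satisfying doorOpen: {DoorOpen, Moving}.
States satisfying A[¬alarm ∧ ¬doorOpen U doorOpen]: {Ground, DoorOpen, Moving}.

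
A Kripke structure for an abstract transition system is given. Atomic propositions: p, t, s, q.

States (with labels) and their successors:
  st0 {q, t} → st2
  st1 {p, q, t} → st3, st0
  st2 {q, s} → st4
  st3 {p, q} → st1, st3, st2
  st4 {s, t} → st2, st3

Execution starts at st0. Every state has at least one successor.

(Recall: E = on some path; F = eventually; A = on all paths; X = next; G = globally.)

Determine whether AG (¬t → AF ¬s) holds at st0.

No

States satisfying ¬t → AF ¬s: {st0, st1, st3, st4}.
States satisfying AG (¬t → AF ¬s): ∅.
st2 is reachable from st0 and violates ¬t → AF ¬s, so AG fails at st0.
st0 ∉ Sat(AG (¬t → AF ¬s)).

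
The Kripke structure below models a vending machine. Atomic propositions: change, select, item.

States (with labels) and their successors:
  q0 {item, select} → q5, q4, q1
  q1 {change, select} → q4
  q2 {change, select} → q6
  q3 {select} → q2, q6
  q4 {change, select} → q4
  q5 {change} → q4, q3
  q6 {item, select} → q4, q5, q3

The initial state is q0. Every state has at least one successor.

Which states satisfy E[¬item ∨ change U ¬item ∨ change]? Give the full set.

{q1, q2, q3, q4, q5}

States satisfying ¬item ∨ change: {q1, q2, q3, q4, q5}.
States satisfying E[¬item ∨ change U ¬item ∨ change]: {q1, q2, q3, q4, q5}.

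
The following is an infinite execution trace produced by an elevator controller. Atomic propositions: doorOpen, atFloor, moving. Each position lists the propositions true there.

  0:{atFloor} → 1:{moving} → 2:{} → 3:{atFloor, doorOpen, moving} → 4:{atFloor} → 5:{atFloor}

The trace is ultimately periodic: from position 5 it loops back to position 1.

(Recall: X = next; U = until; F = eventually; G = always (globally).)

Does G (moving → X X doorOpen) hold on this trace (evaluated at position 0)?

Violated

moving → X X doorOpen must hold at every position from 0 onward. It fails at position 3, so G (moving → X X doorOpen) is false.
Positions where moving holds: 1, 3.
Check X X doorOpen at each: 1→ok, 3→fails.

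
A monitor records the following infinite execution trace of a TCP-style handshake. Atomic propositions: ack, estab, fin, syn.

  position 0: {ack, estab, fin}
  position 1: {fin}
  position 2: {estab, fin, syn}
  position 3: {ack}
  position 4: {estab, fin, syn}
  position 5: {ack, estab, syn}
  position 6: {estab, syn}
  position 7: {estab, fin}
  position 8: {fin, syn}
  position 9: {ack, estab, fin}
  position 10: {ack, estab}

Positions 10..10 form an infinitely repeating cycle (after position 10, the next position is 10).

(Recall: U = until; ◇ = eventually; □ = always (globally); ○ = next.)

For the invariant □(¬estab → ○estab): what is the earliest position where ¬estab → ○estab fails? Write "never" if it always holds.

¬estab → ○estab holds at every position 0..10, and those are all the positions the trace ever visits, so the invariant □(¬estab → ○estab) is never violated.

never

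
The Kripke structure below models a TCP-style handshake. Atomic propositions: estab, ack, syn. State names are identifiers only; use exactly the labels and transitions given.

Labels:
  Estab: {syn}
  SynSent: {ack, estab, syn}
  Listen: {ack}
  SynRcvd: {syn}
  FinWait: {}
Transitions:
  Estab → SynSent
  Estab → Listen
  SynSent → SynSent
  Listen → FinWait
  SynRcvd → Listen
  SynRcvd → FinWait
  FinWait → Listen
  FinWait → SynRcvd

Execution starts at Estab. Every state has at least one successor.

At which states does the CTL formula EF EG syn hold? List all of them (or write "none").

States satisfying EG syn: {Estab, SynSent}.
States satisfying EF EG syn: {Estab, SynSent}.

{Estab, SynSent}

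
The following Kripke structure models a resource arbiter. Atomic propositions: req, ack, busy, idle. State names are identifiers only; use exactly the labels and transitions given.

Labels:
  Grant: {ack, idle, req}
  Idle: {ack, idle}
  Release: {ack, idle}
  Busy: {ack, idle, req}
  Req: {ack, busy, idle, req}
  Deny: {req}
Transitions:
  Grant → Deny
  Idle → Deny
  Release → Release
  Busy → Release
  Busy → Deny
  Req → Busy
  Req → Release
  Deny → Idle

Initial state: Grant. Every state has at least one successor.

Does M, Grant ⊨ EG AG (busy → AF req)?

States satisfying AG (busy → AF req): {Grant, Idle, Release, Busy, Req, Deny}.
States satisfying EG AG (busy → AF req): {Grant, Idle, Release, Busy, Req, Deny}.
Grant ∈ Sat(EG AG (busy → AF req)).

Satisfied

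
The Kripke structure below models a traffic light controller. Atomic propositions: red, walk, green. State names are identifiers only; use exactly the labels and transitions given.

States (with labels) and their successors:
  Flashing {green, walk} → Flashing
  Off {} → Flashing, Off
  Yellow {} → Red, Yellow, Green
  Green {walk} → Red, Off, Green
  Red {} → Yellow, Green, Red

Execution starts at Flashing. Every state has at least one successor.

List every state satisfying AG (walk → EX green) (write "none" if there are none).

States satisfying walk → EX green: {Flashing, Off, Yellow, Red}.
States satisfying AG (walk → EX green): {Flashing, Off}.

{Flashing, Off}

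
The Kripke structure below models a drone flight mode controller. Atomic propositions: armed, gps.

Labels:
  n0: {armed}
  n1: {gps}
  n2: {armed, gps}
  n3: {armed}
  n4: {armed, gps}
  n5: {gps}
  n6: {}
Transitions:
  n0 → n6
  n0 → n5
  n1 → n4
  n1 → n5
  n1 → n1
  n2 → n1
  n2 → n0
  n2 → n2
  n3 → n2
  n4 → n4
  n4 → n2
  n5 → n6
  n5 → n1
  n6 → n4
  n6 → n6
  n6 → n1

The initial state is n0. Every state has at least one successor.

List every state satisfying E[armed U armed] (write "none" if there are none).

{n0, n2, n3, n4}

States satisfying armed: {n0, n2, n3, n4}.
States satisfying E[armed U armed]: {n0, n2, n3, n4}.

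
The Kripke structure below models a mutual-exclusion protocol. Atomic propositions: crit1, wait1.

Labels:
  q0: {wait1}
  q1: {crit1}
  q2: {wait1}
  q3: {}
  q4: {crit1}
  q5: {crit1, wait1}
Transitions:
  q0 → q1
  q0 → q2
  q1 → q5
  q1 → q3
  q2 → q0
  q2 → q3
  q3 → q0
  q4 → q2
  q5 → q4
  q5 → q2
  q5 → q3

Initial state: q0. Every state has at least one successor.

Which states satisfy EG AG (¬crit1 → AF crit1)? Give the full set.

none

States satisfying AG (¬crit1 → AF crit1): ∅.
States satisfying EG AG (¬crit1 → AF crit1): ∅.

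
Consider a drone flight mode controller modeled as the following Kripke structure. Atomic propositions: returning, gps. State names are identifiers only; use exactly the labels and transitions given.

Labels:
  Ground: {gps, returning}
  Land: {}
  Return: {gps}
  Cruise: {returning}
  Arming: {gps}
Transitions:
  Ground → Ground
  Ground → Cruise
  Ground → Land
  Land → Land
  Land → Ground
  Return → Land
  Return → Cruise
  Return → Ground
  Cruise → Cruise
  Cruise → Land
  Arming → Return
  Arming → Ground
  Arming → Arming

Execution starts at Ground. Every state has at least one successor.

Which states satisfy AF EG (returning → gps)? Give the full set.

{Ground, Land, Return, Arming}

States satisfying EG (returning → gps): {Ground, Land, Return, Arming}.
States satisfying AF EG (returning → gps): {Ground, Land, Return, Arming}.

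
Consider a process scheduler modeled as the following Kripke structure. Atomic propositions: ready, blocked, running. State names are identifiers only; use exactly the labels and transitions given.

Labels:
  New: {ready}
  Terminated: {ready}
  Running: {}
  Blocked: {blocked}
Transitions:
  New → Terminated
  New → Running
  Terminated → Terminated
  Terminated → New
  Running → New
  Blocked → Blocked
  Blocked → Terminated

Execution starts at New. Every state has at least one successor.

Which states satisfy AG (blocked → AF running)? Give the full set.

States satisfying blocked → AF running: {New, Terminated, Running}.
States satisfying AG (blocked → AF running): {New, Terminated, Running}.

{New, Terminated, Running}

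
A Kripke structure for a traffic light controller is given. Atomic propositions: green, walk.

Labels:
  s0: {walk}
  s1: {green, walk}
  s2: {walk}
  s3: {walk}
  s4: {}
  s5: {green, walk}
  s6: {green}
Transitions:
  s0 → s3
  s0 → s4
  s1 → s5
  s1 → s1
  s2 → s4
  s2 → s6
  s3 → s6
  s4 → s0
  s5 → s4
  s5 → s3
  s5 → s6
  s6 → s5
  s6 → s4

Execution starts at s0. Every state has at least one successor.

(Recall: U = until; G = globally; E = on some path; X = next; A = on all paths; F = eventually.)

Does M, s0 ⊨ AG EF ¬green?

Holds

States satisfying EF ¬green: {s0, s1, s2, s3, s4, s5, s6}.
States satisfying AG EF ¬green: {s0, s1, s2, s3, s4, s5, s6}.
Every state reachable from s0 satisfies EF ¬green.
s0 ∈ Sat(AG EF ¬green).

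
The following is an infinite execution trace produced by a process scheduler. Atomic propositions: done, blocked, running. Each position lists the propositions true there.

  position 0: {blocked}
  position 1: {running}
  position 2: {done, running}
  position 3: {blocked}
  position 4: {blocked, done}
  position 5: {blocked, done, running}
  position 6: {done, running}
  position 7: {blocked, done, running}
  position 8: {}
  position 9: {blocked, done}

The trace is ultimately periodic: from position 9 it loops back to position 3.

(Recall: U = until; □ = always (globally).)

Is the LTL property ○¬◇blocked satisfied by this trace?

The position after 0 is 1; ¬◇blocked is false there.

Does not hold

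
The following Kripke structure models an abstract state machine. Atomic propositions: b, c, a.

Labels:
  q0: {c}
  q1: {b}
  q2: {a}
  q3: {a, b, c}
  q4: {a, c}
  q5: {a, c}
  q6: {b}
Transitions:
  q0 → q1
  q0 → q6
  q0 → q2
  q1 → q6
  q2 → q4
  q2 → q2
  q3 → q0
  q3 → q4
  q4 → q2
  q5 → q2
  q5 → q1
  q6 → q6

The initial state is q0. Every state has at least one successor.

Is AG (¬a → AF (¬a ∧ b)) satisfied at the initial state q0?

States satisfying ¬a → AF (¬a ∧ b): {q1, q2, q3, q4, q5, q6}.
States satisfying AG (¬a → AF (¬a ∧ b)): {q1, q2, q4, q5, q6}.
q0 is reachable from q0 and violates ¬a → AF (¬a ∧ b), so AG fails at q0.
q0 ∉ Sat(AG (¬a → AF (¬a ∧ b))).

No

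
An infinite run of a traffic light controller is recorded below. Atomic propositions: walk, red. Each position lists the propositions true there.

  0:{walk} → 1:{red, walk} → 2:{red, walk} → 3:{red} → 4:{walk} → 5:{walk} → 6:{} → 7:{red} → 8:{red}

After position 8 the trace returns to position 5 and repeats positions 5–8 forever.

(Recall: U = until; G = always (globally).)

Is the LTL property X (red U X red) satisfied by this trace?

The position after 0 is 1; red U X red is true there.

Satisfied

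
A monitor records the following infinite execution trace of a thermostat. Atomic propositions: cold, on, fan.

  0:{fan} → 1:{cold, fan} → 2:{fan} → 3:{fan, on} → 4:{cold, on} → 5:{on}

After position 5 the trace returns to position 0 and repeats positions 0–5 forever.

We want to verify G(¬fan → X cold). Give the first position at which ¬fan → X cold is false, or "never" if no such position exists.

Check ¬fan → X cold at each position in order: 0 ✓, 1 ✓, 2 ✓, 3 ✓.
At position 4 the labels are {cold, on} and the next position 5 has {on}, so ¬fan → X cold is false there. This is the first violation.

4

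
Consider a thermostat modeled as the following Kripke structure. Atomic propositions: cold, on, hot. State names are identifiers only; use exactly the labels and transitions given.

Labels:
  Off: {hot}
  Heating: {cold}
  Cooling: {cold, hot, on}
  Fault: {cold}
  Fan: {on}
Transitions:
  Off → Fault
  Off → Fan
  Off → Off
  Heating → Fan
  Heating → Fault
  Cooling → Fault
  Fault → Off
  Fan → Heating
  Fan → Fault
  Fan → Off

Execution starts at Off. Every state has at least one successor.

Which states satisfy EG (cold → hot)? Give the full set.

States satisfying cold → hot: {Off, Cooling, Fan}.
States satisfying EG (cold → hot): {Off, Fan}.

{Off, Fan}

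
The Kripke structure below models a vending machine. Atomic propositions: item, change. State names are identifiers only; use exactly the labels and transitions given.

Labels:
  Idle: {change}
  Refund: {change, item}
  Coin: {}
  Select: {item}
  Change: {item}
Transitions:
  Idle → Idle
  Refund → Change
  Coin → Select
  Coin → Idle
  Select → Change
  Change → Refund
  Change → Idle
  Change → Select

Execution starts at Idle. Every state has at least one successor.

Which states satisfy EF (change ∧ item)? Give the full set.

{Refund, Coin, Select, Change}

States satisfying change ∧ item: {Refund}.
States satisfying EF (change ∧ item): {Refund, Coin, Select, Change}.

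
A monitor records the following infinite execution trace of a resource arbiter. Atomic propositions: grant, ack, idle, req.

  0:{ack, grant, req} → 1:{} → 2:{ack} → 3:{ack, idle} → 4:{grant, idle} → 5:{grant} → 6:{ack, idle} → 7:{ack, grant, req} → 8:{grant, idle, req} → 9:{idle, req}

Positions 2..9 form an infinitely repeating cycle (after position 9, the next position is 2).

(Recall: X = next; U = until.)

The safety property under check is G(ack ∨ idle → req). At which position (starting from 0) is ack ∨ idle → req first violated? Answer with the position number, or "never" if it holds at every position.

2

Check ack ∨ idle → req at each position in order: 0 ✓, 1 ✓.
At position 2 the labels are {ack}, so ack ∨ idle → req is false there. This is the first violation.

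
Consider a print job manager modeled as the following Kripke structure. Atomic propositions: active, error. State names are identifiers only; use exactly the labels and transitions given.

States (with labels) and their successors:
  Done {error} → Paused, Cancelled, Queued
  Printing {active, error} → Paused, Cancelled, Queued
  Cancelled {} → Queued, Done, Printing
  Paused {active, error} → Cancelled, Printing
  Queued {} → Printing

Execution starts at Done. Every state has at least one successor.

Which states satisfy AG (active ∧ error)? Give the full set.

none

States satisfying active ∧ error: {Printing, Paused}.
States satisfying AG (active ∧ error): ∅.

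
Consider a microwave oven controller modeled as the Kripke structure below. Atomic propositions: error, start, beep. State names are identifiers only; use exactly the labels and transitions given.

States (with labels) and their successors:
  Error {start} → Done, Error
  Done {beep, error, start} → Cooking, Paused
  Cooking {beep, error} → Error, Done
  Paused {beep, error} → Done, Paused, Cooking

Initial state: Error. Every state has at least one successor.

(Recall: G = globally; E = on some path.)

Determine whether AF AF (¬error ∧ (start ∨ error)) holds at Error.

States satisfying AF (¬error ∧ (start ∨ error)): {Error}.
States satisfying AF AF (¬error ∧ (start ∨ error)): {Error}.
Error ∈ Sat(AF AF (¬error ∧ (start ∨ error))).

Holds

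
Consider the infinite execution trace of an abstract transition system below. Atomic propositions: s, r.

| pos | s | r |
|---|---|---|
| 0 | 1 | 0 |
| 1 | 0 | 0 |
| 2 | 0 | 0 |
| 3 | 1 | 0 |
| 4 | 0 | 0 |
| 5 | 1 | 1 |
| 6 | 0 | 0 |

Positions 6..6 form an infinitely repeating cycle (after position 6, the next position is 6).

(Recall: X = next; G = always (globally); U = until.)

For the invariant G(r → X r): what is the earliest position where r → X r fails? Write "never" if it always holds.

Check r → X r at each position in order: 0 ✓, 1 ✓, 2 ✓, 3 ✓, 4 ✓.
At position 5 the labels are {r, s} and the next position 6 has {}, so r → X r is false there. This is the first violation.

5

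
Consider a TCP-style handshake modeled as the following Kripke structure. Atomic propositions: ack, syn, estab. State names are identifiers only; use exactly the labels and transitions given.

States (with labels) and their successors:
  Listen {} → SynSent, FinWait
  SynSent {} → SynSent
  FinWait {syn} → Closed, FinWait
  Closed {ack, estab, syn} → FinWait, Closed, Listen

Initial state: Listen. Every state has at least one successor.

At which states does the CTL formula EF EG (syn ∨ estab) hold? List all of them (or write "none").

{Listen, FinWait, Closed}

States satisfying EG (syn ∨ estab): {FinWait, Closed}.
States satisfying EF EG (syn ∨ estab): {Listen, FinWait, Closed}.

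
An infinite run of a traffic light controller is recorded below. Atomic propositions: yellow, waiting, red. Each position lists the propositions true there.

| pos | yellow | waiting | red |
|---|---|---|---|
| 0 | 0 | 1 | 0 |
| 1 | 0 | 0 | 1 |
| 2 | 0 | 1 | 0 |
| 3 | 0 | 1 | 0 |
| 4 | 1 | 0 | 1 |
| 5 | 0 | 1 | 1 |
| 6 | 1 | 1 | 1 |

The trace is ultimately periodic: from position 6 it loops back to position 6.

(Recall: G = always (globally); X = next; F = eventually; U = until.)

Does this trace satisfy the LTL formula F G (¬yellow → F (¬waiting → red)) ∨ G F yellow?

Holds

G (¬yellow → F (¬waiting → red)) holds at position 0, which is reachable from 0, so F G (¬yellow → F (¬waiting → red)) holds.
F yellow holds at every position 0..6, and those are all positions ever visited, so G F yellow holds.
At position 0: F G (¬yellow → F (¬waiting → red)) is true; G F yellow is true; so F G (¬yellow → F (¬waiting → red)) ∨ G F yellow is true.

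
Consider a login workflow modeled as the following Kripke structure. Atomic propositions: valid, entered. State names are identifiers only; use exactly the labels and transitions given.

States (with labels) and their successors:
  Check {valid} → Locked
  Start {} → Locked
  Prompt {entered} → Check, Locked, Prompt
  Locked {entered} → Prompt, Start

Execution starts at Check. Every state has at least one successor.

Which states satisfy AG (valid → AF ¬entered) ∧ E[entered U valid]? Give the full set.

{Check, Prompt, Locked}

States satisfying valid → AF ¬entered: {Check, Start, Prompt, Locked}.
States satisfying AG (valid → AF ¬entered): {Check, Start, Prompt, Locked}.
States satisfying entered: {Prompt, Locked}.
States satisfying valid: {Check}.
States satisfying E[entered U valid]: {Check, Prompt, Locked}.
States satisfying AG (valid → AF ¬entered) ∧ E[entered U valid]: {Check, Prompt, Locked}.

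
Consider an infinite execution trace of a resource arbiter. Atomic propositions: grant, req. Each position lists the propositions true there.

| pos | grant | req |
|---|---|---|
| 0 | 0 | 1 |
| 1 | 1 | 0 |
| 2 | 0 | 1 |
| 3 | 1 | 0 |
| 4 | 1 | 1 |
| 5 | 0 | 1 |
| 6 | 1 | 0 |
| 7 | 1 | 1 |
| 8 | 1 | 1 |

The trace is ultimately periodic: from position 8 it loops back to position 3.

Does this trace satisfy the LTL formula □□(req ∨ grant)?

Holds

□(req ∨ grant) holds at every position 0..8, and those are all positions ever visited, so □□(req ∨ grant) holds.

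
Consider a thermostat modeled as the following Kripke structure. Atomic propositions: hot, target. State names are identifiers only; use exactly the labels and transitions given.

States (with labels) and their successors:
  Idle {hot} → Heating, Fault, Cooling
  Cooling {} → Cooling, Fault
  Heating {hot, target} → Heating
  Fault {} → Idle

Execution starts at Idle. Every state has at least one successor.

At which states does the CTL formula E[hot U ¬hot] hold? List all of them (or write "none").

States satisfying hot: {Idle, Heating}.
States satisfying ¬hot: {Cooling, Fault}.
States satisfying E[hot U ¬hot]: {Idle, Cooling, Fault}.

{Idle, Cooling, Fault}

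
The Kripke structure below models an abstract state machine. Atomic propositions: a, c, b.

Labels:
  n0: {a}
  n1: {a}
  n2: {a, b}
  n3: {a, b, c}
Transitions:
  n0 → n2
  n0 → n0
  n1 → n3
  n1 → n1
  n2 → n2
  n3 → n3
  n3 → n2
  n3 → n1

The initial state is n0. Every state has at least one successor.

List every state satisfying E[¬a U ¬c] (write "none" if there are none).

{n0, n1, n2}

States satisfying ¬a: ∅.
States satisfying ¬c: {n0, n1, n2}.
States satisfying E[¬a U ¬c]: {n0, n1, n2}.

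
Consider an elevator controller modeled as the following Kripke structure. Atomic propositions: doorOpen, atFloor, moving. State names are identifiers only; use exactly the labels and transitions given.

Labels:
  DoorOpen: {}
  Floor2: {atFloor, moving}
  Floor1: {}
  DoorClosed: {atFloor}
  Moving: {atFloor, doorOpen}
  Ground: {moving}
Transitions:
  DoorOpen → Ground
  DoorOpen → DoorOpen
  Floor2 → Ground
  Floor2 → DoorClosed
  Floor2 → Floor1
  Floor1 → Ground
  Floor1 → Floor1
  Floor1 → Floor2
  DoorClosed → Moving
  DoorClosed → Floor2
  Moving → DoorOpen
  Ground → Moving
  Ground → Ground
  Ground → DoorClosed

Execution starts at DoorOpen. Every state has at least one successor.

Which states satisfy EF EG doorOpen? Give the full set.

none

States satisfying EG doorOpen: ∅.
States satisfying EF EG doorOpen: ∅.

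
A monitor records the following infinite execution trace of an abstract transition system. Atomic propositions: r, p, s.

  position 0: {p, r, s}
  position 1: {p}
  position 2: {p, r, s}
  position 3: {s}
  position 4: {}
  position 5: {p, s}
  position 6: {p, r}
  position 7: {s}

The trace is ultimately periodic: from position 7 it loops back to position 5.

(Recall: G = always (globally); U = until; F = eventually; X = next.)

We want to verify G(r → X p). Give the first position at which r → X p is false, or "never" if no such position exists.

Check r → X p at each position in order: 0 ✓, 1 ✓.
At position 2 the labels are {p, r, s} and the next position 3 has {s}, so r → X p is false there. This is the first violation.

2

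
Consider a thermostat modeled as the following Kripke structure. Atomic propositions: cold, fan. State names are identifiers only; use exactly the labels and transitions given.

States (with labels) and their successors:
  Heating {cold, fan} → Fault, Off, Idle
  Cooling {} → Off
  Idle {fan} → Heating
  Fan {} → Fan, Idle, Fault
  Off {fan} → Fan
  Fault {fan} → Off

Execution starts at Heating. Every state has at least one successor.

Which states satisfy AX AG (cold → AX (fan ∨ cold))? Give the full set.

States satisfying AG (cold → AX (fan ∨ cold)): {Heating, Cooling, Idle, Fan, Off, Fault}.
States satisfying AX AG (cold → AX (fan ∨ cold)): {Heating, Cooling, Idle, Fan, Off, Fault}.

{Heating, Cooling, Idle, Fan, Off, Fault}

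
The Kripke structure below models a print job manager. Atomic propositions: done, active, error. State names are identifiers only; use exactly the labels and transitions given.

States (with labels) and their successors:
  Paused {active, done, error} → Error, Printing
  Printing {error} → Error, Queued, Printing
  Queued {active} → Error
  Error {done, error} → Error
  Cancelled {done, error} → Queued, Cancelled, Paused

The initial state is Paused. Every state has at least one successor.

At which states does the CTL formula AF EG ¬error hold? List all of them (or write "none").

none

States satisfying EG ¬error: ∅.
States satisfying AF EG ¬error: ∅.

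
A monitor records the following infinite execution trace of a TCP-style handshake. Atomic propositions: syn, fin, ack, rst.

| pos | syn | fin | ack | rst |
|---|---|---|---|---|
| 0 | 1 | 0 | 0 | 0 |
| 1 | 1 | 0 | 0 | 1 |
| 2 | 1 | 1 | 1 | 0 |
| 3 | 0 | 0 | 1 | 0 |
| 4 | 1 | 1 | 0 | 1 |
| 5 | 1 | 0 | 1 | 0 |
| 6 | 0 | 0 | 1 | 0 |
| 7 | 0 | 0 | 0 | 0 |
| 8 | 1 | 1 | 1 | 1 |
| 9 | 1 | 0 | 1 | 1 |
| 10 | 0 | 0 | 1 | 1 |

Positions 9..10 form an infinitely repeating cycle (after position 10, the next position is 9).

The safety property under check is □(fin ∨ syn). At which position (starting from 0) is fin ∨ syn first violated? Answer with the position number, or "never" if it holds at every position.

Check fin ∨ syn at each position in order: 0 ✓, 1 ✓, 2 ✓.
At position 3 the labels are {ack}, so fin ∨ syn is false there. This is the first violation.

3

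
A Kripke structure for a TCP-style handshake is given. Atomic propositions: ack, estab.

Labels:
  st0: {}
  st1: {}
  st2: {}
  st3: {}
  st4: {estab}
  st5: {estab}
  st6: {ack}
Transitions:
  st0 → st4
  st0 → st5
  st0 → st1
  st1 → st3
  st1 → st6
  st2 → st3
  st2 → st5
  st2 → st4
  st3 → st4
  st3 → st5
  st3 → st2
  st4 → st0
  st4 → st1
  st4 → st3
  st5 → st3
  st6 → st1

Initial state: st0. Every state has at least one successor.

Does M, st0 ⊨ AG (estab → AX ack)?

Violated

States satisfying estab → AX ack: {st0, st1, st2, st3, st6}.
States satisfying AG (estab → AX ack): ∅.
st4 is reachable from st0 and violates estab → AX ack, so AG fails at st0.
st0 ∉ Sat(AG (estab → AX ack)).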